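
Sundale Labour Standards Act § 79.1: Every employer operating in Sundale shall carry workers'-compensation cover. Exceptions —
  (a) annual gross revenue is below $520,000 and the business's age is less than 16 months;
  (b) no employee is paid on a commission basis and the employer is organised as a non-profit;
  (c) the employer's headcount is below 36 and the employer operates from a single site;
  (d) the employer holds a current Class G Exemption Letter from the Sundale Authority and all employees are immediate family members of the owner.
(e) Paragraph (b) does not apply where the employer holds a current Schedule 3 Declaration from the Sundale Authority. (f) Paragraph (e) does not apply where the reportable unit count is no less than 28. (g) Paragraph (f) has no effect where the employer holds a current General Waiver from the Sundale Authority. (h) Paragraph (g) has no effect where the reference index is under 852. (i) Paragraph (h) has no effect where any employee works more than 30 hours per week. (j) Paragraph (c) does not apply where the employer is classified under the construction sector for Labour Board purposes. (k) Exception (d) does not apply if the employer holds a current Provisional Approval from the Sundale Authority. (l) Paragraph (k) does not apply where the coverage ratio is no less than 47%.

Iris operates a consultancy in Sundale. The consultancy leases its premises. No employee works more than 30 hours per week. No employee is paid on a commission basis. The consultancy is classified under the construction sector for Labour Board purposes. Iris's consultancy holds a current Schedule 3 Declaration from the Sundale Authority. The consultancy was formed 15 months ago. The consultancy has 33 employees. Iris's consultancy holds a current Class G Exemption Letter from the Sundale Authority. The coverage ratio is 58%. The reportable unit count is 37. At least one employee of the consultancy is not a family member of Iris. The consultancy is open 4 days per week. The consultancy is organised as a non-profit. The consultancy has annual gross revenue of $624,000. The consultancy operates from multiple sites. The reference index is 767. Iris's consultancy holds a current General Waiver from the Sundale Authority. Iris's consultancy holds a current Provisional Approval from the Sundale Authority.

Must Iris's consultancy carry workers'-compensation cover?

Exception (a) fails — annual gross revenue is $624,000, not below $520,000.
Exception (b): no employee is paid on commission; the employer is a non-profit — every condition holds. Under paragraphs (e)–(i): (e) would limit (b) — a current Schedule 3 Declaration is held — but (f) sets (e) aside: (f) is triggered — the reportable unit count is 37, meeting the 28 threshold. (g) would limit (f) — a current General Waiver is held — but (h) sets (g) aside: (h) is triggered — the reference index is 767, under the 852 limit. (i) is not triggered (no employee exceeds 30 hours/week), so (h) stands. (b) remains available.
Exception (c) does not apply: the employer operates from multiple sites.
Exception (d) fails — at least one employee is not a family member.

No — exception (b) applies; Iris's consultancy is not required to carry workers'-compensation cover.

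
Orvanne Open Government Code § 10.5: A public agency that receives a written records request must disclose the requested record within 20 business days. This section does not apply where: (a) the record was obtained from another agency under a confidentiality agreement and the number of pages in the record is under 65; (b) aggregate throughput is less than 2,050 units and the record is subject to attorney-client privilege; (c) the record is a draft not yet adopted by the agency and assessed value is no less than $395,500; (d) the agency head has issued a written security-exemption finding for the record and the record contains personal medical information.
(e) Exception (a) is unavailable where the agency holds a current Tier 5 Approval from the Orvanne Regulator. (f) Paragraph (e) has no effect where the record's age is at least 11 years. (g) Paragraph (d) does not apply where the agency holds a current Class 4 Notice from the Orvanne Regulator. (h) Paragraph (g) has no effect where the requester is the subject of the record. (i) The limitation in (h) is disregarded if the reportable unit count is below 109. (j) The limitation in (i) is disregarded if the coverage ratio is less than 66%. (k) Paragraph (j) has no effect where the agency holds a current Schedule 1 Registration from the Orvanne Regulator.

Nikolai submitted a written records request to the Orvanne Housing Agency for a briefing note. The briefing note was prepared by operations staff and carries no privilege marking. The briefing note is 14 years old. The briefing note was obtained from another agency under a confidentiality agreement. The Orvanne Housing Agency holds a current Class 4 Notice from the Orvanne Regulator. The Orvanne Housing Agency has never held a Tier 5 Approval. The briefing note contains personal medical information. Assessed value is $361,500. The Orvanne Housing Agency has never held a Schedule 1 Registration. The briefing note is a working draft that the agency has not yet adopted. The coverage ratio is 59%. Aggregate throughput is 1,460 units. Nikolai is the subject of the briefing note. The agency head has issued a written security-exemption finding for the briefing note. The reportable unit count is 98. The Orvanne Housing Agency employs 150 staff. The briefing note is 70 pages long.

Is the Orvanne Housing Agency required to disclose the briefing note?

No — exception (d) applies; the Orvanne Housing Agency is not required to disclose the briefing note.

Exception (a) does not apply: the number of pages in the record is 70, not under 65.
Exception (b) does not apply: the briefing note carries no privilege marking.
Exception (c) does not apply: assessed value is $361,500, short of $395,500.
All of (d)'s requirements are met (a written security-exemption finding has been issued; the briefing note contains personal medical information). Applying paragraphs (g)–(k): (g) would limit (d) — a current Class 4 Notice is held — but (h) sets (g) aside: (h) operates against (g): Nikolai is the subject of the briefing note. (i) operates (the reportable unit count is 98, below the 109 limit), but is overridden by (j): (j) operates against (i): the coverage ratio is 59%, less than the 66% limit. (k) does not operate here (the Schedule 1 Registration is not current), so (j) stands. Exception (d) stands.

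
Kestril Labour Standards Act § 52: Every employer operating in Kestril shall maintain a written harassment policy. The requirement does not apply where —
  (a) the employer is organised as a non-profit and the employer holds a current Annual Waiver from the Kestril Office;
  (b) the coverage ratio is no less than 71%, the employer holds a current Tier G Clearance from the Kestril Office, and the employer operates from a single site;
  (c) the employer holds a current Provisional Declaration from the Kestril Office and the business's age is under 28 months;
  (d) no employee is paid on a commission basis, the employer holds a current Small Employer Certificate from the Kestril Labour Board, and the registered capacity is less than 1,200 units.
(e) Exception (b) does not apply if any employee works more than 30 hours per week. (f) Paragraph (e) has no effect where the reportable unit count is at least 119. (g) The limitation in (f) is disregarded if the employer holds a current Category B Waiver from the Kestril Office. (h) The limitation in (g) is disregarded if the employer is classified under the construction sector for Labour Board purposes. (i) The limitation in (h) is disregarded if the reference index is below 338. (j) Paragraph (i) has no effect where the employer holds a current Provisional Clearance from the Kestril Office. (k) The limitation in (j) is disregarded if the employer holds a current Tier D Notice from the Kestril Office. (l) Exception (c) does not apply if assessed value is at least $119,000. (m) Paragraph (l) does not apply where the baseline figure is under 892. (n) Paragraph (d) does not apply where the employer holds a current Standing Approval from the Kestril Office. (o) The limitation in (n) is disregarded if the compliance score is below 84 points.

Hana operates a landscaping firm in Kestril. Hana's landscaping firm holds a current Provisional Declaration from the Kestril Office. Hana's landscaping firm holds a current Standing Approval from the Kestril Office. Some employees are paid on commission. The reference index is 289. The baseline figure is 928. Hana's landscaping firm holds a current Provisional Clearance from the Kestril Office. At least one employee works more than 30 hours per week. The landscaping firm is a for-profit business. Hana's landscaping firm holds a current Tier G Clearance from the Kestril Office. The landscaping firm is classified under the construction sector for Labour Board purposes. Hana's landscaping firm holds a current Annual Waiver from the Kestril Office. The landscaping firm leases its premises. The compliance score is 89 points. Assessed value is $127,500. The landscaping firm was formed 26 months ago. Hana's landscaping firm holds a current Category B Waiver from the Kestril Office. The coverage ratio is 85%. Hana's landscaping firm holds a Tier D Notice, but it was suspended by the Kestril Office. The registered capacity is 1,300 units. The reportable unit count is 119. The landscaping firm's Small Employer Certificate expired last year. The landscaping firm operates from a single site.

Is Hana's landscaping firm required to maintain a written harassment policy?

Exception (a) requires that the employer is organised as a non-profit; but the employer is for-profit, so (a) is unavailable.
All of (b)'s requirements are met (the coverage ratio is 85%, meeting the 71% threshold; a current Tier G Clearance is held; the employer operates from a single site). Considering the limiting provisions: (e) would limit (b) — at least one employee exceeds 30 hours/week — but (f) sets (e) aside: (f) is engaged — the reportable unit count is 119, meeting the 119 threshold. (g) is triggered (a current Category B Waiver is held), but is set aside by (h): (h) is triggered — the landscaping firm is classified under the construction sector. (i) would limit (h) — the reference index is 289, below the 338 limit — but (j) sets (i) aside: (j) is triggered — a current Provisional Clearance is held. (k), which would lift (j), is inapplicable — there is no Tier D Notice in force. (b) remains available.
All of (c)'s requirements are met (a current Provisional Declaration is held; the business's age is 26 months, under the 28 months limit). But applying paragraphs (l)–(m): (l) operates against (c): assessed value is $127,500, meeting the $119,000 threshold. (m), which would lift (l), does not operate here — the baseline figure is 928, not under 892. Exception (c) does not apply.
Exception (d) does not apply: some employees are paid on commission.

No — exception (b) applies; Hana's landscaping firm is not required to maintain a written harassment policy.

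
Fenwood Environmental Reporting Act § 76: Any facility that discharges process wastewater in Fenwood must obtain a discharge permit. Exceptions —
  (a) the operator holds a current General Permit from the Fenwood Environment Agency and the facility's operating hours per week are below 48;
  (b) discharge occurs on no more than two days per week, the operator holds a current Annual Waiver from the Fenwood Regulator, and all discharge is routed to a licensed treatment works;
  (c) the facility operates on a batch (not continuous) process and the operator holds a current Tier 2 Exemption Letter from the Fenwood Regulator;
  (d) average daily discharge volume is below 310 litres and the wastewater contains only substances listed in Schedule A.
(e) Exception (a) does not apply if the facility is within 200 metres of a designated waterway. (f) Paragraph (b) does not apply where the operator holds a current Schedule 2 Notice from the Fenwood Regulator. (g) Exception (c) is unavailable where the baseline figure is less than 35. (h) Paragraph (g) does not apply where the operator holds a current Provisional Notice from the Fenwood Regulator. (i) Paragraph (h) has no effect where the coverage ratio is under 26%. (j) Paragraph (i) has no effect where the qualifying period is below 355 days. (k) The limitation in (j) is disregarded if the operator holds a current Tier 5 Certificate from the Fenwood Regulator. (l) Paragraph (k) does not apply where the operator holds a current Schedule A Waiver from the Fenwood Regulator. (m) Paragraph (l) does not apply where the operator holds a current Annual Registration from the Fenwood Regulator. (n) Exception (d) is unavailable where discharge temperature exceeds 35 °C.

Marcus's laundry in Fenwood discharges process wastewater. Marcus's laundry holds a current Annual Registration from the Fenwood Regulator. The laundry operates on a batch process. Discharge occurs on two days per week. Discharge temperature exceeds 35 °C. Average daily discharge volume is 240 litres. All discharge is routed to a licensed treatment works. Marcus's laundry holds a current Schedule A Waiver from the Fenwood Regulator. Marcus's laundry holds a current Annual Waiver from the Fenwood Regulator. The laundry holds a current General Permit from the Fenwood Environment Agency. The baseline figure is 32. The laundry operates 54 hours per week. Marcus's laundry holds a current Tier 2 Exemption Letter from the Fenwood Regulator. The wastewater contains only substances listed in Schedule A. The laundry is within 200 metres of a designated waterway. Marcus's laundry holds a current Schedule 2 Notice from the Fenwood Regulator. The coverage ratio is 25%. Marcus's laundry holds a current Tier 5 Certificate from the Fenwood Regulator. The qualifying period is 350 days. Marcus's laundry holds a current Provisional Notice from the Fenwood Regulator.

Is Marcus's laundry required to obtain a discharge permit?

Exception (a) does not apply: the facility's operating hours per week are 54, not below 48.
Exception (b): discharge occurs on no more than two days per week; a current Annual Waiver is held; discharge is routed to a licensed treatment works — every condition holds. But: (f) operates against (b): a current Schedule 2 Notice is held. (b) is therefore removed.
All of (c)'s requirements are met (the facility operates on a batch process; a current Tier 2 Exemption Letter is held). But: (g) is triggered — the baseline figure is 32, less than the 35 limit. (h) would limit (g) — a current Provisional Notice is held — but (i) sets (h) aside: (i) operates against (h): the coverage ratio is 25%, under the 26% limit. (j) is triggered (the qualifying period is 350 days, below the 355 days limit), but is displaced by (k): (k) is triggered — a current Tier 5 Certificate is held. (l) would limit (k) — a current Schedule A Waiver is held — but (m) sets (l) aside: (m) operates against (l): a current Annual Registration is held. (c) is therefore removed.
Exception (d): average daily discharge volume is 240 litres, below the 310 litres limit; the wastewater is Schedule-A-only — every condition holds. But: (n) operates — discharge temperature exceeds 35 °C. Exception (d) does not apply.
Every exception is unavailable, so the rule governs.

Yes — Marcus's laundry must obtain a discharge permit.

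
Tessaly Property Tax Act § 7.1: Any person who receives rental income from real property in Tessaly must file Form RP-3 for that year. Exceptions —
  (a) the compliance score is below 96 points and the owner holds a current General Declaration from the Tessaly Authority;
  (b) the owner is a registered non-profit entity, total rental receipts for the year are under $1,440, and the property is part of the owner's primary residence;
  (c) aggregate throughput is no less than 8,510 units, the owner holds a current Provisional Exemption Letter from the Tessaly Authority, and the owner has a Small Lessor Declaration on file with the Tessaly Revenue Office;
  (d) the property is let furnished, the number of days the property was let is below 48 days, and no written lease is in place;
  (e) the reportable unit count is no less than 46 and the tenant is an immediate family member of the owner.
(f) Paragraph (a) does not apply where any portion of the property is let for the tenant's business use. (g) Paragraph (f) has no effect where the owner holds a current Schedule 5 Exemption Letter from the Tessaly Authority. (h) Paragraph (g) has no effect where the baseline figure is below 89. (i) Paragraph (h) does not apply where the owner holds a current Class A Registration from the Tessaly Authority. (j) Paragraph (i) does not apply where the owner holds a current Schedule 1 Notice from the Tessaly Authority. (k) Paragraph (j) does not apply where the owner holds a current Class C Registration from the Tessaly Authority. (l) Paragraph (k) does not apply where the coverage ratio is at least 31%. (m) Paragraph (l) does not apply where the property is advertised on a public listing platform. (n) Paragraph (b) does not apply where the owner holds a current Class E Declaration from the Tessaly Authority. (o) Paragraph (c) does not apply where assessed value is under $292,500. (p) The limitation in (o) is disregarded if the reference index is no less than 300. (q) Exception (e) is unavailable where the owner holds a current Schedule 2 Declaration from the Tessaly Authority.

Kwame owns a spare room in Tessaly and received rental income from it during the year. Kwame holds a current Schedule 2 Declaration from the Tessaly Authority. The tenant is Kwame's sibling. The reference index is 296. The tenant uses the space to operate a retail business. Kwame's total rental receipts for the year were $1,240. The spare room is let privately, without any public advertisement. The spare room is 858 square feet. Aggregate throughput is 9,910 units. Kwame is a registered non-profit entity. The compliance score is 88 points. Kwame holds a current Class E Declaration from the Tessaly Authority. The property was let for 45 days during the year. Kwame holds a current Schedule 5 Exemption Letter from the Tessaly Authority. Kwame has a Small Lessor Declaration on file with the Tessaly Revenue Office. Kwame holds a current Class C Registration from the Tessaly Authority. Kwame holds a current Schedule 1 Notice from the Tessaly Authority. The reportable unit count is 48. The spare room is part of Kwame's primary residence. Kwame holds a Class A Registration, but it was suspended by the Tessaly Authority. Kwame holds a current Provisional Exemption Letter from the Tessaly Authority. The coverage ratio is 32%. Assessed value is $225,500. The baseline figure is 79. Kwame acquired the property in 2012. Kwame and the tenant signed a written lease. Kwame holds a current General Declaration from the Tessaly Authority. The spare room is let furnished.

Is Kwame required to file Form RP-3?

Yes — Kwame must file Form RP-3.

All of (a)'s requirements are met (the compliance score is 88 points, below the 96 points limit; a current General Declaration is held). Turning to paragraphs (f)–(m): (f) operates against (a): the space is let for business use. (g) is triggered (a current Schedule 5 Exemption Letter is held), but is displaced by (h): (h) is triggered — the baseline figure is 79, below the 89 limit. (i), which would lift (h), is not engaged — the Class A Registration is not current. So (a) is unavailable.
Exception (b) is satisfied on its face — Kwame is a registered non-profit; total rental receipts for the year are $1,240, under the $1,440 limit; the spare room is part of the primary residence. Turning to paragraph (n): (n) operates — a current Class E Declaration is held. Exception (b) does not apply.
Exception (c): aggregate throughput is 9,910 units, meeting the 8,510 units threshold; a current Provisional Exemption Letter is held; a Small Lessor Declaration is on file — every condition holds. But: (o) operates against (c): assessed value is $225,500, under the $292,500 limit. (p), which would lift (o), is not engaged — the reference index is 296, short of 300. Exception (c) does not apply.
Exception (d) requires that no written lease is in place; but a written lease is in place, so (d) is unavailable.
Exception (e): the reportable unit count is 48, meeting the 46 threshold; the tenant is an immediate family member — every condition holds. However, paragraph (q) must be considered: (q) applies — a current Schedule 2 Declaration is held. So (e) is unavailable.
Every exception is unavailable, so the rule governs.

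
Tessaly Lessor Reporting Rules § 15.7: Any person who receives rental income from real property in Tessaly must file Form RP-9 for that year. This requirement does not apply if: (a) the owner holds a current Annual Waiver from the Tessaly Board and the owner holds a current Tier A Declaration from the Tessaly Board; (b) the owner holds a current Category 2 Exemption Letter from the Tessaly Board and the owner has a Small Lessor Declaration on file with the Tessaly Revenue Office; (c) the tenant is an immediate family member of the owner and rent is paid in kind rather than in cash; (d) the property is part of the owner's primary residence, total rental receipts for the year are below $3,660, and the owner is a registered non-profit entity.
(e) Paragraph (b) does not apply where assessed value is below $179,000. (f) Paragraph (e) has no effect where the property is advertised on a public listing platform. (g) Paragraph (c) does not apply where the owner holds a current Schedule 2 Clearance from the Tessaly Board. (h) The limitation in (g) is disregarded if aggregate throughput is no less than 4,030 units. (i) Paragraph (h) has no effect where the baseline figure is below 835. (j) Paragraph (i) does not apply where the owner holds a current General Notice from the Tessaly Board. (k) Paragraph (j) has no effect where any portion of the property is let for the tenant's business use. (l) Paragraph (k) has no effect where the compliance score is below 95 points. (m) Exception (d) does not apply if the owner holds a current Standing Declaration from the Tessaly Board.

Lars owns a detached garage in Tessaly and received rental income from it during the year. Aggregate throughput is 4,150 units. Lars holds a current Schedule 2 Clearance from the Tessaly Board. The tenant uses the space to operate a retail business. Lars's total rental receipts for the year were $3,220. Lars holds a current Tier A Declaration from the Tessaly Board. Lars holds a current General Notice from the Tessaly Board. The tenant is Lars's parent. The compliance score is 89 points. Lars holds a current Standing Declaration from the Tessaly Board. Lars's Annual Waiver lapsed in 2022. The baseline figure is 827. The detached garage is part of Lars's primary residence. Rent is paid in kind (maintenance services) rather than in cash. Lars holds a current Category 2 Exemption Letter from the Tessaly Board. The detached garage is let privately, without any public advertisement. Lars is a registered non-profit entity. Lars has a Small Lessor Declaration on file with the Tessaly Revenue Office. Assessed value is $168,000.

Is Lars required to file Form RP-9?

Exception (a) does not apply: no current Annual Waiver is held.
Exception (b) is satisfied on its face — a current Category 2 Exemption Letter is held; a Small Lessor Declaration is on file. Turning to paragraphs (e)–(f): (e) operates — assessed value is $168,000, below the $179,000 limit. (f) is not engaged (the property is let privately without advertisement), so (e) stands. (b) is therefore removed.
Exception (c): the tenant is an immediate family member; rent is paid in kind — every condition holds. Under paragraphs (g)–(l): (g) applies (a current Schedule 2 Clearance is held), but yields to (h): (h) is engaged — aggregate throughput is 4,150 units, meeting the 4,030 units threshold. (i) applies (the baseline figure is 827, below the 835 limit), but is displaced by (j): (j) operates against (i): a current General Notice is held. (k) would limit (j) — the space is let for business use — but (l) sets (k) aside: (l) operates against (k): the compliance score is 89 points, below the 95 points limit. So (c) applies.
Exception (d)'s conditions are all satisfied: the detached garage is part of the primary residence; total rental receipts for the year are $3,220, below the $3,660 limit; Lars is a registered non-profit. But: (m) is engaged — a current Standing Declaration is held. (d) is therefore removed.

No — exception (c) applies; Lars is not required to file Form RP-9.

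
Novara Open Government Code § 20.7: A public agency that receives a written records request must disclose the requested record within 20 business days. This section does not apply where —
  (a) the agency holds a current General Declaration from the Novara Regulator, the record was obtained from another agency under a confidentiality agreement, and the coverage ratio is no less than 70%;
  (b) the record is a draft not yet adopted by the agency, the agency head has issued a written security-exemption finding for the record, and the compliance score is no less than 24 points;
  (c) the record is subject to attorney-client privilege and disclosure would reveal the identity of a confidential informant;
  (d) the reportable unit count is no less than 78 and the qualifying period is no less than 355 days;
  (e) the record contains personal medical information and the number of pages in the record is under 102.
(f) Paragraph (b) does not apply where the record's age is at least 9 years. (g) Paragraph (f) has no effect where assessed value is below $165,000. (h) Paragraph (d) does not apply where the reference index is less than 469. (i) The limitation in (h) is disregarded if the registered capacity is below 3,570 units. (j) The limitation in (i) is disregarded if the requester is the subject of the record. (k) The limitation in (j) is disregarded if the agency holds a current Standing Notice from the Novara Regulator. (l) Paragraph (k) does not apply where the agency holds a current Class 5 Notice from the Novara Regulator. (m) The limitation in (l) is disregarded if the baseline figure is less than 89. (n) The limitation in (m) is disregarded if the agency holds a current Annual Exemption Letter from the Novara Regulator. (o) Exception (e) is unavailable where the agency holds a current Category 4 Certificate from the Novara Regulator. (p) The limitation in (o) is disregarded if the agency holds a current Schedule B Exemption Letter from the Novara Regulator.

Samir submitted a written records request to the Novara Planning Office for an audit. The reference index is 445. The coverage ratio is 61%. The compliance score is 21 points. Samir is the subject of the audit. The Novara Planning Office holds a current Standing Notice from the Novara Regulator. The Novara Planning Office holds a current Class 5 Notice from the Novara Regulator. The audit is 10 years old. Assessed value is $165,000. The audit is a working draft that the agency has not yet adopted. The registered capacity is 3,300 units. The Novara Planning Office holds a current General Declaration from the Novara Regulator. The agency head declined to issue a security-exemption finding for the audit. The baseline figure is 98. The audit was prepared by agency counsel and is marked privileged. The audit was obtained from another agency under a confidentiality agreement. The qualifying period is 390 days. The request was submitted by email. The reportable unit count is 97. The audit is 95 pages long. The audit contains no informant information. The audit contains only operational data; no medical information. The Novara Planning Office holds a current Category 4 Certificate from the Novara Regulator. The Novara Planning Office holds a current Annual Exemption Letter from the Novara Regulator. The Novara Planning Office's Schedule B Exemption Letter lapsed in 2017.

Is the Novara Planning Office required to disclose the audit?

Yes — the Novara Planning Office must disclose the audit.

Exception (a) fails — the coverage ratio is 61%, short of 70%.
Exception (b) does not apply: the agency head declined to issue a security-exemption finding.
Exception (c) fails — the audit contains no informant information.
Exception (d) is satisfied on its face — the reportable unit count is 97, meeting the 78 threshold; the qualifying period is 390 days, meeting the 355 days threshold. Turning to paragraphs (h)–(n): (h) operates against (d): the reference index is 445, less than the 469 limit. (i) is engaged (the registered capacity is 3,300 units, below the 3,570 units limit), but is itself disapplied by (j): (j) operates against (i): Samir is the subject of the audit. (k) would limit (j) — a current Standing Notice is held — but (l) sets (k) aside: (l) is engaged — a current Class 5 Notice is held. (m) is not triggered (the baseline figure is 98, not less than 89), so (l) stands. (d) is therefore removed.
Exception (e) requires that the record contains personal medical information; but the audit contains only operational data, so (e) is unavailable.
No exception applies. The general rule governs.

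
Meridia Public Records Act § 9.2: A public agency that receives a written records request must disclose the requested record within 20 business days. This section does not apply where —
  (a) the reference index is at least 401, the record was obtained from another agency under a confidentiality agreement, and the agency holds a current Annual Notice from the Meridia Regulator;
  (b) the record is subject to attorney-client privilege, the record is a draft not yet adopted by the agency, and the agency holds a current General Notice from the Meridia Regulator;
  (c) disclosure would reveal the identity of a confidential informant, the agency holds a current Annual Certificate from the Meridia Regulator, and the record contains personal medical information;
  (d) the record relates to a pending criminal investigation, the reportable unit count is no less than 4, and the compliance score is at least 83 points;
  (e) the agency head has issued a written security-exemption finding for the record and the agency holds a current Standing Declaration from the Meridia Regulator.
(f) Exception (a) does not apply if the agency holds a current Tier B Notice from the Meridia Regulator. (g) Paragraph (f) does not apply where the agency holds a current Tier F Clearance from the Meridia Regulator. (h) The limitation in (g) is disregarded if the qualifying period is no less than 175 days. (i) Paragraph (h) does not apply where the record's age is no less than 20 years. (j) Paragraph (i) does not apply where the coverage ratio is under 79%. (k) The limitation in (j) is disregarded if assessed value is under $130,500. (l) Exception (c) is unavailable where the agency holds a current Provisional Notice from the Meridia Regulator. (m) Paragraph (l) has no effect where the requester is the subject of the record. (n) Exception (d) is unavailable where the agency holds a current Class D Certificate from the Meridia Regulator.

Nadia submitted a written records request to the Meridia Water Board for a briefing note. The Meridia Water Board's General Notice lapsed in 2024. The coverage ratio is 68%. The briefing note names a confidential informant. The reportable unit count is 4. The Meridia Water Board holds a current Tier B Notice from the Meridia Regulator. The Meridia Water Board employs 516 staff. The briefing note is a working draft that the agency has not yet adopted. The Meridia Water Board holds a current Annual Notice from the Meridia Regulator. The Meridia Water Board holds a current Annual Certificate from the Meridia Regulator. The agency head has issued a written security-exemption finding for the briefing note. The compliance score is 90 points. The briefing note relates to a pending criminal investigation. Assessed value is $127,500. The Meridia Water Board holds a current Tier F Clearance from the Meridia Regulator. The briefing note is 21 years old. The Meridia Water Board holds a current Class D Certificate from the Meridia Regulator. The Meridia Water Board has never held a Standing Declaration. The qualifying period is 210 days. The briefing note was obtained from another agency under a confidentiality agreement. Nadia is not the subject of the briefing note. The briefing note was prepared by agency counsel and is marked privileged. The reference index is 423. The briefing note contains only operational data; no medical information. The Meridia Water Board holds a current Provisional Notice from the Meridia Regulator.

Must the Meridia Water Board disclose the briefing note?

No — exception (a) applies; the Meridia Water Board is not required to disclose the briefing note.

All of (a)'s requirements are met (the reference index is 423, meeting the 401 threshold; the briefing note was obtained under a confidentiality agreement; a current Annual Notice is held). Considering the limiting provisions: (f) would limit (a) — a current Tier B Notice is held — but (g) sets (f) aside: (g) operates against (f): a current Tier F Clearance is held. (h) applies (the qualifying period is 210 days, meeting the 175 days threshold), but yields to (i): (i) applies — the record's age is 21 years, meeting the 20 years threshold. (j) would limit (i) — the coverage ratio is 68%, under the 79% limit — but (k) sets (j) aside: (k) is triggered — assessed value is $127,500, under the $130,500 limit. Exception (a) stands.
Exception (b) does not apply: there is no General Notice in force.
Exception (c) fails — the briefing note contains only operational data.
Exception (d) is satisfied on its face — the briefing note relates to a pending investigation; the reportable unit count is 4, meeting the 4 threshold; the compliance score is 90 points, meeting the 83 points threshold. Turning to paragraph (n): (n) operates against (d): a current Class D Certificate is held. (d) is therefore removed.
Exception (e) fails — the Standing Declaration is not current.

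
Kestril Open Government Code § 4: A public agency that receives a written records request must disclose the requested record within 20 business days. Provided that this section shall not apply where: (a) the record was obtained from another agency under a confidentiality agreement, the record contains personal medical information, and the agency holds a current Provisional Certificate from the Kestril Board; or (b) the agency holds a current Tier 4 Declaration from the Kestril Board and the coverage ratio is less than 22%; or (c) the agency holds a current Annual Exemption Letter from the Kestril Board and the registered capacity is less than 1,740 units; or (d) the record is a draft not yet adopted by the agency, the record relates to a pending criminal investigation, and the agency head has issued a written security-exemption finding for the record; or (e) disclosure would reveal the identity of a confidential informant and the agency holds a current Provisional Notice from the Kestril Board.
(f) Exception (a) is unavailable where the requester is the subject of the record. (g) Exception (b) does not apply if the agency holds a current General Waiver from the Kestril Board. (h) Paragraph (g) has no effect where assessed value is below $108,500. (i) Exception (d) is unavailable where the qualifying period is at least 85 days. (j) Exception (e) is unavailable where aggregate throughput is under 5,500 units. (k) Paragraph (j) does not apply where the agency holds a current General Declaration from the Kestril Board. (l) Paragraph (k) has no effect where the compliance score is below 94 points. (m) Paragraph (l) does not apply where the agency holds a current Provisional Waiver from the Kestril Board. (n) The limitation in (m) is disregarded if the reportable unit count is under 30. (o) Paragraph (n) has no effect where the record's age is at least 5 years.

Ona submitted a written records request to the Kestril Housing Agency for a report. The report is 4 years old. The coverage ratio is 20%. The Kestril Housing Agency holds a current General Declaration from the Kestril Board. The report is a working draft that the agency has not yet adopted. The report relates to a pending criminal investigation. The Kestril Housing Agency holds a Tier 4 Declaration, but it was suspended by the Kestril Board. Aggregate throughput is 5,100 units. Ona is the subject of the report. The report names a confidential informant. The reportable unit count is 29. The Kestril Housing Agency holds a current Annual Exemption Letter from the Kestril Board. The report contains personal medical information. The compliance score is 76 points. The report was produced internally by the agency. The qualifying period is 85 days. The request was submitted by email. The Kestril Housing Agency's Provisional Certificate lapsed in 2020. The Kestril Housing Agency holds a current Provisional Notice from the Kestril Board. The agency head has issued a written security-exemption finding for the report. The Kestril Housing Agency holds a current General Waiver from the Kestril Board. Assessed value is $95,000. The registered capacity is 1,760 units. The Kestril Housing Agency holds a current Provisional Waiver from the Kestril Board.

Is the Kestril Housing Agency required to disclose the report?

Exception (a) requires that the record was obtained from another agency under a confidentiality agreement; but the report was produced internally, so (a) is unavailable.
Exception (b) fails — there is no Tier 4 Declaration in force.
Exception (c) requires that the registered capacity is less than 1,740 units; but the registered capacity is 1,760 units, not less than 1,740 units, so (c) is unavailable.
All of (d)'s requirements are met (the report is an unadopted draft; the report relates to a pending investigation; a written security-exemption finding has been issued). Turning to paragraph (i): (i) is triggered — the qualifying period is 85 days, meeting the 85 days threshold. (d) is therefore removed.
All of (e)'s requirements are met (the report names a confidential informant; a current Provisional Notice is held). Turning to paragraphs (j)–(o): (j) is triggered — aggregate throughput is 5,100 units, under the 5,500 units limit. (k) would limit (j) — a current General Declaration is held — but (l) sets (k) aside: (l) is triggered — the compliance score is 76 points, below the 94 points limit. (m) applies (a current Provisional Waiver is held), but is displaced by (n): (n) operates against (m): the reportable unit count is 29, under the 30 limit. (o), which would lift (n), is not engaged — the record's age is 4 years, short of 5 years. So (e) is unavailable.
None of the exceptions is available; § 4 applies in full.

Yes — the Kestril Housing Agency must disclose the report.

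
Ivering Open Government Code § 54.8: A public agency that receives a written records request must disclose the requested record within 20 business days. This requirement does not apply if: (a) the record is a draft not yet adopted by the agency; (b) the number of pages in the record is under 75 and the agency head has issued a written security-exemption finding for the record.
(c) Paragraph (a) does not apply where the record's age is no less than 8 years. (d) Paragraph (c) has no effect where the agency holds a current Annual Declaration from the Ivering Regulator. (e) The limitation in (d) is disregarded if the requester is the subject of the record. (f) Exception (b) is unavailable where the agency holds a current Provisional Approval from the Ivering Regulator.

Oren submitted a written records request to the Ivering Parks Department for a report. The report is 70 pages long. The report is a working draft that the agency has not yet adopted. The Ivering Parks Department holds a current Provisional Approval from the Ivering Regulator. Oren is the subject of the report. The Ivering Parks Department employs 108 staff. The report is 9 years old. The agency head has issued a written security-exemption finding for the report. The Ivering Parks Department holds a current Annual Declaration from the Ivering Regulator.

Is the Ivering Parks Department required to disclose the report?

Yes — the Ivering Parks Department must disclose the report.

Exception (a)'s conditions are all satisfied: the report is an unadopted draft. But: (c) operates — the record's age is 9 years, meeting the 8 years threshold. (d) applies (a current Annual Declaration is held), but is overridden by (e): (e) is triggered — Oren is the subject of the report. So (a) is unavailable.
All of (b)'s requirements are met (the number of pages in the record is 70, under the 75 limit; a written security-exemption finding has been issued). Turning to paragraph (f): (f) applies — a current Provisional Approval is held. Exception (b) does not apply.
No exception displaces § 54.8.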